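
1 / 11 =0.09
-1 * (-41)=41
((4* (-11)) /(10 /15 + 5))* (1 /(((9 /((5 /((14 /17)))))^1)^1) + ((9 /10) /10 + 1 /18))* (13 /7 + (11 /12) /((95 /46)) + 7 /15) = -17.63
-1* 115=-115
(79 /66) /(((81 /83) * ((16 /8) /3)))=6557 /3564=1.84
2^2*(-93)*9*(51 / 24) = -14229 / 2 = -7114.50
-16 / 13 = -1.23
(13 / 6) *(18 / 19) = 39 / 19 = 2.05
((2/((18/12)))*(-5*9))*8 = -480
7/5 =1.40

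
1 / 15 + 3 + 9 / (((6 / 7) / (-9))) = -2743 / 30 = -91.43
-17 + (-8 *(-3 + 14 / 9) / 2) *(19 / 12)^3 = 23071 / 3888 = 5.93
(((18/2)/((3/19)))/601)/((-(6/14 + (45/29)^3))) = -3243737/142445414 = -0.02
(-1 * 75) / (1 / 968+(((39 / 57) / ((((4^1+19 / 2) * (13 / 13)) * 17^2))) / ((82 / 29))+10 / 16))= -220650893100 / 1841979179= -119.79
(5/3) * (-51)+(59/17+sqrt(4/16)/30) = -83143/1020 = -81.51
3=3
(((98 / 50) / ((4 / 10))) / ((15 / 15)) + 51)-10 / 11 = 6049 / 110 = 54.99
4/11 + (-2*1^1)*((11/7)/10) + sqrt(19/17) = 19/385 + sqrt(323)/17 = 1.11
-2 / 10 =-1 / 5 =-0.20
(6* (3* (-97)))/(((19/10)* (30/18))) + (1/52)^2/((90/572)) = -49027471/88920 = -551.37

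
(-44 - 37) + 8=-73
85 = 85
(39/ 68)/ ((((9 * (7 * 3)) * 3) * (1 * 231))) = 13/ 2968812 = 0.00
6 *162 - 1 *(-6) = 978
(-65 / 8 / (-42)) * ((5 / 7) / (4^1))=325 / 9408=0.03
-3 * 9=-27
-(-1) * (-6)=-6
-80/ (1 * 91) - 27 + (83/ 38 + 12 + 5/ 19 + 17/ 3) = -80555/ 10374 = -7.77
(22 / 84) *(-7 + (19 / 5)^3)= 32912 / 2625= 12.54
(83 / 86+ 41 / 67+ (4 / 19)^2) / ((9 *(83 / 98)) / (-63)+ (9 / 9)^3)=1156801457 / 627144723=1.84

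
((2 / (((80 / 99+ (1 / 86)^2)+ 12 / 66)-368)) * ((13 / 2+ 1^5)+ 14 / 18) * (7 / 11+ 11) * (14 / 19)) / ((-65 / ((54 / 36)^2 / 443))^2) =-9997380288 / 4233482033724448375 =-0.00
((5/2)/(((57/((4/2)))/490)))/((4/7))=8575/114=75.22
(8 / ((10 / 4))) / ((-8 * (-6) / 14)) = 14 / 15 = 0.93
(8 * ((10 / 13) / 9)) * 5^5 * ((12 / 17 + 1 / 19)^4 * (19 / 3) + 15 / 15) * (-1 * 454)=-604002989467000000 / 201077559189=-3003830.92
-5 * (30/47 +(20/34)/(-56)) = -3.14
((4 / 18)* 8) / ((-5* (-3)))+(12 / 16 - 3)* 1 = -1151 / 540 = -2.13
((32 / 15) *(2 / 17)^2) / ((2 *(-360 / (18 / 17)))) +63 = 23213909 / 368475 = 63.00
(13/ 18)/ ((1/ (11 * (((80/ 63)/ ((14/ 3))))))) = 2860/ 1323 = 2.16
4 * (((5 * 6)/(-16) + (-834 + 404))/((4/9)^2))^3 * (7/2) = -153425395605659625/1048576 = -146317859273.59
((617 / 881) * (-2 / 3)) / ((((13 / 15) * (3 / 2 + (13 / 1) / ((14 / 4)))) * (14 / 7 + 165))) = -86380 / 139623523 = -0.00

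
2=2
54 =54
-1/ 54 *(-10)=5/ 27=0.19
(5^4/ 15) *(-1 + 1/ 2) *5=-625/ 6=-104.17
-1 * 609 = -609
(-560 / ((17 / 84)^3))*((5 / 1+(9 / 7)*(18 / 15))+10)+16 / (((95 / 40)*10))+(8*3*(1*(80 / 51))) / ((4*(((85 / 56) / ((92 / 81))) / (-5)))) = -42253087649728 / 37805535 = -1117642.90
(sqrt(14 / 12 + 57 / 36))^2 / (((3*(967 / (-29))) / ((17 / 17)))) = -319 / 11604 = -0.03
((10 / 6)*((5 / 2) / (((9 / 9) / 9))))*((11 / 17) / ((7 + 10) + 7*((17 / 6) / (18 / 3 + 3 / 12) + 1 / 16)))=495000 / 420461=1.18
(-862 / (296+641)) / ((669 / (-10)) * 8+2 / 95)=0.00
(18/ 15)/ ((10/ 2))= 0.24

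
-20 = -20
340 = 340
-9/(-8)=9/8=1.12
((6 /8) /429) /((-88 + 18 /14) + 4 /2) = -7 /339196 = -0.00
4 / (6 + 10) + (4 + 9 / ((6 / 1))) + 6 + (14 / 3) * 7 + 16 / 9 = 1663 / 36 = 46.19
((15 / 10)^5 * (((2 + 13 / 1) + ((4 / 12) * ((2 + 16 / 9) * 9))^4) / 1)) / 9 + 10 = 1338511 / 96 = 13942.82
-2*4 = -8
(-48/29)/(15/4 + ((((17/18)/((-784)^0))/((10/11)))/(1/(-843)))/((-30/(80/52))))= -112320/3302201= -0.03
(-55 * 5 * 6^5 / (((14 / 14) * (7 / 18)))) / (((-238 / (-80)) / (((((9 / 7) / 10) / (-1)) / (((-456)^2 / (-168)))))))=-57736800 / 300713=-192.00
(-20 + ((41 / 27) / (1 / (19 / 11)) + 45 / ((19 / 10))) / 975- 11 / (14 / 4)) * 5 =-890272693 / 7702695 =-115.58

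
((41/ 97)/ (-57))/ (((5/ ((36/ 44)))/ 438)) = -53874/ 101365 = -0.53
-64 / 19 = -3.37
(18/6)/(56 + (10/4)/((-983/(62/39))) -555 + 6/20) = -1150110/191188169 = -0.01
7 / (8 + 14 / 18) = 63 / 79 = 0.80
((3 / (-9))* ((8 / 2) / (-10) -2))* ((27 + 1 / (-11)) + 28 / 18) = 11272 / 495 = 22.77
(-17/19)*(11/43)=-187/817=-0.23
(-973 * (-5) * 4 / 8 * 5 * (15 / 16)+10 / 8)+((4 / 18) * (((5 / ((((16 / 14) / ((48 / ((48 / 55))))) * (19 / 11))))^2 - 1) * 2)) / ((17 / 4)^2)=118996131329 / 10015584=11881.10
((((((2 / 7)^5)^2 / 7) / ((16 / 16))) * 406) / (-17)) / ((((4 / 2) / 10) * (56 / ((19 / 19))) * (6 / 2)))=-37120 / 100843663893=-0.00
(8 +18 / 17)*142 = 21868 / 17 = 1286.35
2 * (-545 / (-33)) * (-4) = -4360 / 33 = -132.12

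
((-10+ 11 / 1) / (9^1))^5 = 1 / 59049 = 0.00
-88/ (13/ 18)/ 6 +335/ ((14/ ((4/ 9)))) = -7922/ 819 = -9.67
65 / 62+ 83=5211 / 62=84.05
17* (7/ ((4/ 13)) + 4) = 1819/ 4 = 454.75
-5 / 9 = -0.56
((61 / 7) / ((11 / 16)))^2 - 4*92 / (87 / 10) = 61055392 / 515823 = 118.37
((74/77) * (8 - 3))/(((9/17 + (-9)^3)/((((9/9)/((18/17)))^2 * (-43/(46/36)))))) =908905/4590432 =0.20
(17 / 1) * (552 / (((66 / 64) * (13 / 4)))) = 400384 / 143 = 2799.89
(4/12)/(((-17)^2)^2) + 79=19794478/250563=79.00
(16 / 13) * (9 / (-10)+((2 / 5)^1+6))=88 / 13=6.77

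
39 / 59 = 0.66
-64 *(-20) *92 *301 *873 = 30944148480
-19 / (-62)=19 / 62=0.31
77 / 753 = 0.10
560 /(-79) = -560 /79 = -7.09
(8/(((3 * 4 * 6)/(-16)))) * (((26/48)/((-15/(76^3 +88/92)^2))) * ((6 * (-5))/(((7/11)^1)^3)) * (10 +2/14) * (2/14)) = -18553040902281428400/8890903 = -2086744271339.08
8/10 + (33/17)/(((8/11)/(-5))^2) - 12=438197/5440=80.55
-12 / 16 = -3 / 4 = -0.75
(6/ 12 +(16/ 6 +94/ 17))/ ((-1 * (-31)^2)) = -887/ 98022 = -0.01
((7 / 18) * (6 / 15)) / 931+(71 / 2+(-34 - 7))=-65833 / 11970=-5.50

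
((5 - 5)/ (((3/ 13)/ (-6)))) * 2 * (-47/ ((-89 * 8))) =0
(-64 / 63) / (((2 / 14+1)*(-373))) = 8 / 3357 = 0.00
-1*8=-8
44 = 44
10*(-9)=-90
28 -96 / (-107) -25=417 / 107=3.90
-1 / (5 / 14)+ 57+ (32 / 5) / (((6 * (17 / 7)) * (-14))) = 13813 / 255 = 54.17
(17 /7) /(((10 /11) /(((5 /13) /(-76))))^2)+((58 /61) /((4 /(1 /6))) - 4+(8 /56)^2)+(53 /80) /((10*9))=-3.93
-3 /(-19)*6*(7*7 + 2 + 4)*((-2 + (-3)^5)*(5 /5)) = -242550 /19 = -12765.79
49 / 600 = 0.08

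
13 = 13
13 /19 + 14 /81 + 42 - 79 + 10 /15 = -54598 /1539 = -35.48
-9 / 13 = -0.69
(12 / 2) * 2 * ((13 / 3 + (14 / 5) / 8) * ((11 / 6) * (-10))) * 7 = -21637 / 3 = -7212.33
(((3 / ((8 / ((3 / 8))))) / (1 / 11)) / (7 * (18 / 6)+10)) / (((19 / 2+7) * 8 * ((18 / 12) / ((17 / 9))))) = 17 / 35712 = 0.00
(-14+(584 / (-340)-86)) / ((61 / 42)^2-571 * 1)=15251544 / 85299455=0.18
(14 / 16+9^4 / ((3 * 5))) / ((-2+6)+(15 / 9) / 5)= 52593 / 520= 101.14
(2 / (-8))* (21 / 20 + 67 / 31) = -1991 / 2480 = -0.80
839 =839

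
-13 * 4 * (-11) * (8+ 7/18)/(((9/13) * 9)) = 770.12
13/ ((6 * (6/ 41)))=533/ 36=14.81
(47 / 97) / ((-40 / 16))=-94 / 485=-0.19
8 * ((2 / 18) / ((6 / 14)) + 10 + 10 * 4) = 10856 / 27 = 402.07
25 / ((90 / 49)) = 245 / 18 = 13.61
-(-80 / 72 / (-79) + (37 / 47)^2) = -995449 / 1570599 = -0.63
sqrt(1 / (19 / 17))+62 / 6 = sqrt(323) / 19+31 / 3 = 11.28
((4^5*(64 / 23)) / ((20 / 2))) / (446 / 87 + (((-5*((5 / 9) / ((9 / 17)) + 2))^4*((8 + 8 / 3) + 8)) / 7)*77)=61359140487168 / 2389541545709147545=0.00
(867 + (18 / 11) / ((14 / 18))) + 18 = 68307 / 77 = 887.10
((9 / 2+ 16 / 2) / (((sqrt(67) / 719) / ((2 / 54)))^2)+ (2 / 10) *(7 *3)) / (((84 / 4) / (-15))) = -66671531 / 683802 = -97.50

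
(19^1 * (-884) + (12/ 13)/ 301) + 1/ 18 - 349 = -1207586801/ 70434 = -17144.94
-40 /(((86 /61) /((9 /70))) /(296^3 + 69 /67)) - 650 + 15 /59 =-112566013940287 /1189853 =-94604975.52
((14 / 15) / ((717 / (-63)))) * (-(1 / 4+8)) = 1617 / 2390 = 0.68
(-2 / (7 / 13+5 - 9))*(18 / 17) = 52 / 85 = 0.61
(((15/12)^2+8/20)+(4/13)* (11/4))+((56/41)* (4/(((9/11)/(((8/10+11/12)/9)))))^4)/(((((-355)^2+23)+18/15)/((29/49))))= 23028169049916999530813/8198991599462162226000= 2.81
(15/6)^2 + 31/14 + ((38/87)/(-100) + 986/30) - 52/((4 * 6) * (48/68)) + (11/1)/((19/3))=277662221/6942600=39.99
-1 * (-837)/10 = 837/10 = 83.70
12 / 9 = 4 / 3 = 1.33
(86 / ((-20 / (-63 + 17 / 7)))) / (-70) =-4558 / 1225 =-3.72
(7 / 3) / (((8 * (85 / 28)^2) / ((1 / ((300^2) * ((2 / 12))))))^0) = 7 / 3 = 2.33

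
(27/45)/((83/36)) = 108/415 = 0.26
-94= -94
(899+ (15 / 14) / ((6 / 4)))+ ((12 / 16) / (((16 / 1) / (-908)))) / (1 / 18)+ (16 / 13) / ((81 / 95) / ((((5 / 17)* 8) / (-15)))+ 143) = 10168384857 / 76111672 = 133.60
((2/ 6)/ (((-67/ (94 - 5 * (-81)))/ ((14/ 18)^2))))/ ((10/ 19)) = -464569/ 162810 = -2.85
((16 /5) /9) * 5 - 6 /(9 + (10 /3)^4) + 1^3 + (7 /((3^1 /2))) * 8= 3868795 /96561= 40.07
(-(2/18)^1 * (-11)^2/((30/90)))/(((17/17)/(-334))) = 40414/3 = 13471.33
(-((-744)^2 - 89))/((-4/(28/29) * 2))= 3874129/58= 66795.33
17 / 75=0.23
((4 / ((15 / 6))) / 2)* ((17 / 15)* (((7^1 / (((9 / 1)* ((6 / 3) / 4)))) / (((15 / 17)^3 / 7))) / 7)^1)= 4677176 / 2278125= 2.05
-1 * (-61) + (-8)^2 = 125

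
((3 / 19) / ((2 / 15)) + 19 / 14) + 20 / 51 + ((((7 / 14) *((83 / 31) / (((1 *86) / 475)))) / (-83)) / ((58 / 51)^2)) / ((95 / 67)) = 350997136199 / 121665639984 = 2.88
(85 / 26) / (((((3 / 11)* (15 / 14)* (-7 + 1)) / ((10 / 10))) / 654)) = -142681 / 117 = -1219.50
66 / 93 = 22 / 31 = 0.71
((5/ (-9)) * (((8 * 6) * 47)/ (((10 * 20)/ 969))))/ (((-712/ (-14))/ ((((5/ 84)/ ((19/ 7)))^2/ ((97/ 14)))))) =-195755/ 23619888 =-0.01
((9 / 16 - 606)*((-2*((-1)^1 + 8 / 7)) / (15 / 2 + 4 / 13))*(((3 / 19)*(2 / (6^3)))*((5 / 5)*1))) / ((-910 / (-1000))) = 80725 / 2267916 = 0.04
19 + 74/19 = 435/19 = 22.89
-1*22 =-22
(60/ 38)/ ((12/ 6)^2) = 15/ 38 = 0.39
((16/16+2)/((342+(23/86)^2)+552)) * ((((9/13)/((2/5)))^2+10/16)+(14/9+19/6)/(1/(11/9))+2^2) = 2711748947/60346158678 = 0.04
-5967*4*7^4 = -57307068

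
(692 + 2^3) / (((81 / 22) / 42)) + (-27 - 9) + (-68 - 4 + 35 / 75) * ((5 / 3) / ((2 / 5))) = 413161 / 54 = 7651.13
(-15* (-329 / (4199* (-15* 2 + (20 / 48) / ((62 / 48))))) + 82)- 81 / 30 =306189259 / 3863080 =79.26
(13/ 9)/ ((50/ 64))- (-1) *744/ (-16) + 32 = -5693/ 450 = -12.65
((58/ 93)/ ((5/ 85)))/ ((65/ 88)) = 86768/ 6045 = 14.35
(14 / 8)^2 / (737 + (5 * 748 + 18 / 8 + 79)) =49 / 72932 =0.00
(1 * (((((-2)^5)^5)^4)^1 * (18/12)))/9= 633825300114114700748351602688/3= 211275100038038233582783900000.00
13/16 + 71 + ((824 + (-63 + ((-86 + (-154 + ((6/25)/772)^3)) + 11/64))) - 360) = 1674937951984591/7189057000000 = 232.98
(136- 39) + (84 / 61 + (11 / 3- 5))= 17759 / 183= 97.04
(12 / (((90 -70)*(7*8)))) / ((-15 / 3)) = -3 / 1400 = -0.00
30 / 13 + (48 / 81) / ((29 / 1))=23698 / 10179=2.33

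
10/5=2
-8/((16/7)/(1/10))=-7/20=-0.35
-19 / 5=-3.80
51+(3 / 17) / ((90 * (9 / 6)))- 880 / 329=12163064 / 251685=48.33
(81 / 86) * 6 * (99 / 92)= 24057 / 3956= 6.08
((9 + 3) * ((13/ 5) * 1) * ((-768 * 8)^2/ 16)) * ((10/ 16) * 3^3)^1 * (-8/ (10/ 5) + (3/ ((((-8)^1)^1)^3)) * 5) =-5005069056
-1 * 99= -99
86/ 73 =1.18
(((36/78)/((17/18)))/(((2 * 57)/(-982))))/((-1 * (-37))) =-17676/155363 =-0.11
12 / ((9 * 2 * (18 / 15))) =5 / 9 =0.56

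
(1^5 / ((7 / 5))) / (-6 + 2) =-5 / 28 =-0.18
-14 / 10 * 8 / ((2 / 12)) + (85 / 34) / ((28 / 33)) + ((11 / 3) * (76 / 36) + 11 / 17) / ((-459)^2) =-1739775020789 / 27076722120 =-64.25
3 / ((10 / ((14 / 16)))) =21 / 80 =0.26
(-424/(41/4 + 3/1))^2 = 1024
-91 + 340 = 249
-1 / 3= -0.33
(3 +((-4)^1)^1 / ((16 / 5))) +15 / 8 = 29 / 8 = 3.62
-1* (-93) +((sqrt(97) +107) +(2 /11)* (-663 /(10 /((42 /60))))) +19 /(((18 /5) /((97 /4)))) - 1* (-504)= sqrt(97) +16306249 /19800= 833.40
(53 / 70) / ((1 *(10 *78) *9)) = 53 / 491400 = 0.00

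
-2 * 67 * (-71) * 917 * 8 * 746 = 52066849184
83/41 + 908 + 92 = 41083/41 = 1002.02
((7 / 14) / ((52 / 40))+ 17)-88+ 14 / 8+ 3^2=-3113 / 52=-59.87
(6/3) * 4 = 8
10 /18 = 5 /9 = 0.56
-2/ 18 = -0.11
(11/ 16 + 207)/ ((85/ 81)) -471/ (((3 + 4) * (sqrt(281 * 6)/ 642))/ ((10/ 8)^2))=269163/ 1360 -1259925 * sqrt(1686)/ 31472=-1445.89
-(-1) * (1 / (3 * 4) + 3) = 37 / 12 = 3.08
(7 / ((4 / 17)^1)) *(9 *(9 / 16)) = 9639 / 64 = 150.61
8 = 8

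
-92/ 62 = -46/ 31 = -1.48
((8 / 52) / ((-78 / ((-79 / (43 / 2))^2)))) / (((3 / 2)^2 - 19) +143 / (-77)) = 698992 / 488407803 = 0.00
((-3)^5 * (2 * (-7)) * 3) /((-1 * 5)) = -10206 /5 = -2041.20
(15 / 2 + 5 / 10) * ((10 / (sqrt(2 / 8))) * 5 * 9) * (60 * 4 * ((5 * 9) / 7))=77760000 / 7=11108571.43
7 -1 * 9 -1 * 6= -8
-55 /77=-5 /7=-0.71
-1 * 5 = -5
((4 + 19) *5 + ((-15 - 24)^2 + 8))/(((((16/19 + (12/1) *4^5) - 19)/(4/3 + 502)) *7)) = 15722120/1631889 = 9.63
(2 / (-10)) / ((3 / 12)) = -4 / 5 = -0.80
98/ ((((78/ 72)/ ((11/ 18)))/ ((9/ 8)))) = 1617/ 26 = 62.19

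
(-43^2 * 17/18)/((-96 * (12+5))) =1849/1728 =1.07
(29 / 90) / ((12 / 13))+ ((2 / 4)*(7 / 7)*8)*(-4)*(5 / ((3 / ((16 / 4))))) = -114823 / 1080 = -106.32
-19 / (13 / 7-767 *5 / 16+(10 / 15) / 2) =6384 / 79799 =0.08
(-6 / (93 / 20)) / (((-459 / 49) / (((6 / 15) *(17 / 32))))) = 49 / 1674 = 0.03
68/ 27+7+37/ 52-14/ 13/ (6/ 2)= 13859/ 1404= 9.87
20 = 20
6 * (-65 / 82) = -195 / 41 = -4.76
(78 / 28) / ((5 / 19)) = 741 / 70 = 10.59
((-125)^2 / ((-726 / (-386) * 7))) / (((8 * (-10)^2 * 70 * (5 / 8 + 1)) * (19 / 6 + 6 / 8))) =24125 / 7245238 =0.00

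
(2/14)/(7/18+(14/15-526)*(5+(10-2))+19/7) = -90/4298341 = -0.00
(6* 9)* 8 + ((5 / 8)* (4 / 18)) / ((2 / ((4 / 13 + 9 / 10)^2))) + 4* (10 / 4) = 107589769 / 243360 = 442.10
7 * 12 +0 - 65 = 19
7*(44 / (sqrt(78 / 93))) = 336.31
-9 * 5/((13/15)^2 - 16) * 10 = 101250/3431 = 29.51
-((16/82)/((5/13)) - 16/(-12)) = -1132/615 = -1.84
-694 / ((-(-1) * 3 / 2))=-1388 / 3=-462.67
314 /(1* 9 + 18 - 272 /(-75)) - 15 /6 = 35615 /4594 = 7.75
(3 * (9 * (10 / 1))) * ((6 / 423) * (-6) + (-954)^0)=11610 / 47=247.02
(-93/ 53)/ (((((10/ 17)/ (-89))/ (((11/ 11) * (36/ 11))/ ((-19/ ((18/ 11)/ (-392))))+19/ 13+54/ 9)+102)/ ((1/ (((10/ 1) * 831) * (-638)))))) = 2562826823/ 789823924684221823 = 0.00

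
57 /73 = 0.78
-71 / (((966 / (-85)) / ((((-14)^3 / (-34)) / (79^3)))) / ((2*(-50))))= -3479000 / 34019691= -0.10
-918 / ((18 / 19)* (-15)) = 323 / 5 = 64.60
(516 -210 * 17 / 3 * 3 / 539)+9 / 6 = 78675 / 154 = 510.88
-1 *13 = -13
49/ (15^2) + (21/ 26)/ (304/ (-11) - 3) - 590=-1162778137/ 1971450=-589.81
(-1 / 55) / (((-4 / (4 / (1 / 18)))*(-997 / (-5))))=18 / 10967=0.00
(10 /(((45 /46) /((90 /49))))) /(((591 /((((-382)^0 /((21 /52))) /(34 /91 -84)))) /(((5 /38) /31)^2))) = -388700 /22936125800637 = -0.00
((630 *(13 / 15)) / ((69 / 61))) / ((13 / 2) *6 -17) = 5551 / 253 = 21.94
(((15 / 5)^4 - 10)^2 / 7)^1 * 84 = 60492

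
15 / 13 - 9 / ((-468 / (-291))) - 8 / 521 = -120767 / 27092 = -4.46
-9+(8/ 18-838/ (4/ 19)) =-71803/ 18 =-3989.06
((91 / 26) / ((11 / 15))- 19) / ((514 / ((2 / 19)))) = -313 / 107426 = -0.00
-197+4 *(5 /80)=-196.75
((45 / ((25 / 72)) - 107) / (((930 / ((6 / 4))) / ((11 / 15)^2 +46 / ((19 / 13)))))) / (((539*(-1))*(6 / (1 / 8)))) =-15463937 / 342868680000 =-0.00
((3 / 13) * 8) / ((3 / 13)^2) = 104 / 3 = 34.67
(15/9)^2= 25/9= 2.78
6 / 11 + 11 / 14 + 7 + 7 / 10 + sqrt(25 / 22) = 5* sqrt(22) / 22 + 3477 / 385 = 10.10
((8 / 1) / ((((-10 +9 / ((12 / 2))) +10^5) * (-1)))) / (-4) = 4 / 199983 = 0.00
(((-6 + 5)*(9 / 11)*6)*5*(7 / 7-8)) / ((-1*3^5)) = -70 / 99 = -0.71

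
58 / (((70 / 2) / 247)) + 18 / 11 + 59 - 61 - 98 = 119716 / 385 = 310.95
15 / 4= 3.75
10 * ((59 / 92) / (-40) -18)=-66299 / 368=-180.16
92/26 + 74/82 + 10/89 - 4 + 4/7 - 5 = -1286832/332059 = -3.88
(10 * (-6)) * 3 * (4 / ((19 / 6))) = -4320 / 19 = -227.37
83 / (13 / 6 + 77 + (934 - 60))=498 / 5719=0.09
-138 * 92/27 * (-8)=33856/9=3761.78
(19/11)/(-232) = -19/2552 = -0.01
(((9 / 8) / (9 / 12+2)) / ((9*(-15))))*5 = -1 / 66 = -0.02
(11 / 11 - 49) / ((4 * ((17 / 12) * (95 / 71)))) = -10224 / 1615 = -6.33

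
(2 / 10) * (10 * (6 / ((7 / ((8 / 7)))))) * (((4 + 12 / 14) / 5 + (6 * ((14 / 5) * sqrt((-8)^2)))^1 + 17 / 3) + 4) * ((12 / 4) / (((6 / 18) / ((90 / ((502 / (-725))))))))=-332411.89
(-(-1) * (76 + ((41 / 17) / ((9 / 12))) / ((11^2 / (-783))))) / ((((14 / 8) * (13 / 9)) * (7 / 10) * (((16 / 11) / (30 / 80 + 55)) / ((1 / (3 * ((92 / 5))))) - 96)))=-314330650 / 952832881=-0.33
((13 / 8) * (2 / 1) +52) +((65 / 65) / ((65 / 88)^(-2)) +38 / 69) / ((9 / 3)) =89151989 / 1603008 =55.62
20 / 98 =10 / 49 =0.20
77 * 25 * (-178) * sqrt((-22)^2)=-7538300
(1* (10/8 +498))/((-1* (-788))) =1997/3152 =0.63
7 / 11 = 0.64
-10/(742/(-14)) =10/53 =0.19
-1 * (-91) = 91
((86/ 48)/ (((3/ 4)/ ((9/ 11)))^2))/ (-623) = -258/ 75383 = -0.00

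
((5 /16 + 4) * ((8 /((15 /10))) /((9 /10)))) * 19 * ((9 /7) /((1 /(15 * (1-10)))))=-589950 /7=-84278.57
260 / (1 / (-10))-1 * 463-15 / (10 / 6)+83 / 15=-45997 / 15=-3066.47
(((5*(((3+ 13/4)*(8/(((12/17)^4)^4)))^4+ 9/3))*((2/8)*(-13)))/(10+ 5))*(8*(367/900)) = -10449618118979553270551824411342161805827054886949925989922696919681030094011388185414723/98585611112300607718015624217447483764273080985016745568315710740889600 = -105995367894775324.17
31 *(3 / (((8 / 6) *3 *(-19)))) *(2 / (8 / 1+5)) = -93 / 494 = -0.19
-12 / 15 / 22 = -2 / 55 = -0.04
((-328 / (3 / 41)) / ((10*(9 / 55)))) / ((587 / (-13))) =961532 / 15849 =60.67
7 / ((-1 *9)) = -0.78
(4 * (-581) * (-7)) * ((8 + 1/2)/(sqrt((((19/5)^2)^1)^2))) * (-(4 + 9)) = -44940350/361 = -124488.50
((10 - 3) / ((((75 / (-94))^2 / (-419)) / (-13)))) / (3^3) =336907844 / 151875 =2218.32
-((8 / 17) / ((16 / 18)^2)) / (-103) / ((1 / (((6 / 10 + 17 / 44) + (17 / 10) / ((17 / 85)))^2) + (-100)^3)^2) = 170738831823849 / 29527277815236006597886720000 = 0.00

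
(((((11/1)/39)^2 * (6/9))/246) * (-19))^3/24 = -12151136899/4243048366802909976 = -0.00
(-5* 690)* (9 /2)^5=-6366220.31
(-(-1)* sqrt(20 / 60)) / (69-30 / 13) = 13* sqrt(3) / 2601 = 0.01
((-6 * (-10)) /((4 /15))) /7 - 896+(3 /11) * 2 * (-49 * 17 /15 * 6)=-402557 /385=-1045.60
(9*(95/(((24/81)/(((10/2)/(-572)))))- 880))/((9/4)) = -4039705/1144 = -3531.21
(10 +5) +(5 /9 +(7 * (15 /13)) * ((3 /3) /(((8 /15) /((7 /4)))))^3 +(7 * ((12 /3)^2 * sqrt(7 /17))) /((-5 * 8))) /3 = 1268609065 /11501568- 14 * sqrt(119) /255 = 109.70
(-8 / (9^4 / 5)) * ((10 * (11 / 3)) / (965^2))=-176 / 733172067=-0.00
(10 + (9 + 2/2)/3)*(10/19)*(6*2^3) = 6400/19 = 336.84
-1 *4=-4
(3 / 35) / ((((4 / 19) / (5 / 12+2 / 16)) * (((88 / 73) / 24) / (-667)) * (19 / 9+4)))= -324720279 / 677600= -479.22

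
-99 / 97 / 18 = -0.06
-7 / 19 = -0.37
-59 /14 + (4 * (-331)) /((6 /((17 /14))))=-1633 /6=-272.17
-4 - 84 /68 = -89 /17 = -5.24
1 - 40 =-39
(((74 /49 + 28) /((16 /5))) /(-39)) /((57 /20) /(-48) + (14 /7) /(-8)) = 48200 /63063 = 0.76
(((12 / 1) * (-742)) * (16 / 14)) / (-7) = 1453.71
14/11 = 1.27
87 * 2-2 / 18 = 1565 / 9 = 173.89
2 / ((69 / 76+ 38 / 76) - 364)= -152 / 27557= -0.01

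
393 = 393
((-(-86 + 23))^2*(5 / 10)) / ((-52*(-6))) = 1323 / 208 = 6.36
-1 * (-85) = 85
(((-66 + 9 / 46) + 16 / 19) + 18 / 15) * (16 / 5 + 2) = -3622333 / 10925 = -331.56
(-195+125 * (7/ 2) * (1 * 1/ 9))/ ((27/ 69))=-60605/ 162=-374.10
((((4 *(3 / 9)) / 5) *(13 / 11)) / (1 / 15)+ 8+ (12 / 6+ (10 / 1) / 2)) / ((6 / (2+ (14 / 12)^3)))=168175 / 14256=11.80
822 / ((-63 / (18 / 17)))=-1644 / 119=-13.82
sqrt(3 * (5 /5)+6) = 3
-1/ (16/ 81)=-81/ 16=-5.06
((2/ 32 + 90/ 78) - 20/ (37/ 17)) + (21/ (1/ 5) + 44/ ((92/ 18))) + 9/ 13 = 18820935/ 177008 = 106.33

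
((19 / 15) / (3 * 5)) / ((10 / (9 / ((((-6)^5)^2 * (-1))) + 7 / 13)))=178711093 / 39303014400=0.00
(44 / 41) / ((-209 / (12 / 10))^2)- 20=-81405356 / 4070275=-20.00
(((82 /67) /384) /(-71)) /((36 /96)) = -41 /342504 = -0.00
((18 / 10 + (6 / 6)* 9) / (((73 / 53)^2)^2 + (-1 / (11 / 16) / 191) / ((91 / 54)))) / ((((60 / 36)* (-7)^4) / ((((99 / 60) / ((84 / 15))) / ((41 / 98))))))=576065467289169 / 1089414547536902300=0.00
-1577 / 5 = -315.40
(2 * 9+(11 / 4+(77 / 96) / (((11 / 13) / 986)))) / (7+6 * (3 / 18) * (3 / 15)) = 229295 / 1728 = 132.69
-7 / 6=-1.17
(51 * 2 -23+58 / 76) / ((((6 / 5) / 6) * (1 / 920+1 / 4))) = 995900 / 627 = 1588.36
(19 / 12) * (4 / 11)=19 / 33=0.58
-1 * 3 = -3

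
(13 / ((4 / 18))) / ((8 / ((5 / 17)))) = 585 / 272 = 2.15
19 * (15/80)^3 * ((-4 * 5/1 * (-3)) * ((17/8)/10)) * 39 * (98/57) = 877149/8192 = 107.07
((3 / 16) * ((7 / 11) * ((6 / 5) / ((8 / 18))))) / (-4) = -567 / 7040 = -0.08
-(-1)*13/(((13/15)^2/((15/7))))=3375/91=37.09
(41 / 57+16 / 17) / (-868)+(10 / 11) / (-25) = -1770679 / 46260060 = -0.04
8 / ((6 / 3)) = 4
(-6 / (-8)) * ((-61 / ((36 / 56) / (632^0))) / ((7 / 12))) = -122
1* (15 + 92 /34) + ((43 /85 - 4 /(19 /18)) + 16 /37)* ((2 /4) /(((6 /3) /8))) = 717273 /59755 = 12.00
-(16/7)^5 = -1048576/16807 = -62.39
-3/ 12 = -1/ 4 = -0.25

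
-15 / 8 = -1.88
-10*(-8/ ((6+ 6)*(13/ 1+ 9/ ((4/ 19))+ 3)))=16/ 141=0.11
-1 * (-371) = 371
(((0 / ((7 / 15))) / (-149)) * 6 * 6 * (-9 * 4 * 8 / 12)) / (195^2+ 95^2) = 0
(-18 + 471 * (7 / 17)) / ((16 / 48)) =8973 / 17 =527.82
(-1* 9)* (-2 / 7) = 18 / 7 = 2.57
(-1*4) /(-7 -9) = 1 /4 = 0.25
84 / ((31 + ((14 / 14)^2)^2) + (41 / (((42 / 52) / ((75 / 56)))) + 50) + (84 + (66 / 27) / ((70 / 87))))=246960 / 696847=0.35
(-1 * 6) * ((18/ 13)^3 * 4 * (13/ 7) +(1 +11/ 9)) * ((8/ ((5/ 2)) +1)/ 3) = -467224/ 2535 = -184.31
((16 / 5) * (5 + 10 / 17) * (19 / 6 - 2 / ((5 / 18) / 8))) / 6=-124108 / 765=-162.23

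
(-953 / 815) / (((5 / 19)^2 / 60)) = -4128396 / 4075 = -1013.10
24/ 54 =4/ 9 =0.44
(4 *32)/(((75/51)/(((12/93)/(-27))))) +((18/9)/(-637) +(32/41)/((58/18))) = -2803291522/15848448525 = -0.18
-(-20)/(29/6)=4.14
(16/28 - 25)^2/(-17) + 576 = 450567/833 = 540.90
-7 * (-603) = 4221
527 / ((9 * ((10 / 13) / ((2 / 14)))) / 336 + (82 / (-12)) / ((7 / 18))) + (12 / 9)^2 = -1083304 / 38061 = -28.46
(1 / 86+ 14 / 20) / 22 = 153 / 4730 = 0.03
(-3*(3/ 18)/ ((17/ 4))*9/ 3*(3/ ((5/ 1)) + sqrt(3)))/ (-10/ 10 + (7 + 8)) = -3*sqrt(3)/ 119 -9/ 595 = -0.06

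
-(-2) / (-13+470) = 2 / 457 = 0.00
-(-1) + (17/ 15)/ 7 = 122/ 105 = 1.16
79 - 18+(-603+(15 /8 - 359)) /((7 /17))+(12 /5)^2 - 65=-3261961 /1400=-2329.97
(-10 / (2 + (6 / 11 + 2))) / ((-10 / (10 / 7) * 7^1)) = 11 / 245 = 0.04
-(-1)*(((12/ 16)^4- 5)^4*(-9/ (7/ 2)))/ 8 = -18600269716809/ 120259084288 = -154.67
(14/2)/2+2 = 11/2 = 5.50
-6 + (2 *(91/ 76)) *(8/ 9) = -662/ 171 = -3.87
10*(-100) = -1000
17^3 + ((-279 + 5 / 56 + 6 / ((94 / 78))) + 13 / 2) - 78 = 12021839 / 2632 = 4567.57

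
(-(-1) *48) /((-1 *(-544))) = 3 /34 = 0.09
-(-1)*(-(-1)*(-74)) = -74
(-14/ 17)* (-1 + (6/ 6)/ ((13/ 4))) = 0.57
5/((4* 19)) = 5/76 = 0.07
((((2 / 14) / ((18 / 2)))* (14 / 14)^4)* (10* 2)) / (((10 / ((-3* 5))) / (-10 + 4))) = 20 / 7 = 2.86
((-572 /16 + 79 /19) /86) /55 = -2401 /359480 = -0.01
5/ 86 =0.06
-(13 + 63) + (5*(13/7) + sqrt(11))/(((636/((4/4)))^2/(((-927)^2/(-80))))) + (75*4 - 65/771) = 868060762129/3881004288 - 95481*sqrt(11)/3595520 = 223.58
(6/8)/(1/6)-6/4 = 3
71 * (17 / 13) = 1207 / 13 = 92.85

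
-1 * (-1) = 1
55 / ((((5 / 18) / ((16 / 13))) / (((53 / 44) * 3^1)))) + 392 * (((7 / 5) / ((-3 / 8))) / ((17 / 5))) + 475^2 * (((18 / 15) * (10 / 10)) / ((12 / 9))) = 269857819 / 1326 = 203512.68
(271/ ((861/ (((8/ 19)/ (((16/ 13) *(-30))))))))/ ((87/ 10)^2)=-17615/ 371463813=-0.00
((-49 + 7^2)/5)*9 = 0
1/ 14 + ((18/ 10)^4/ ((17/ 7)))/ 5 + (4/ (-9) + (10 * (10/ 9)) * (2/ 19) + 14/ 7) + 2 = 719983613/ 127181250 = 5.66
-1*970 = -970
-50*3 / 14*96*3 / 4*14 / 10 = -1080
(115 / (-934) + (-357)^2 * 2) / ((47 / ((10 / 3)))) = 1190373085 / 65847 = 18077.86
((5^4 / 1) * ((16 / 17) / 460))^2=250000 / 152881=1.64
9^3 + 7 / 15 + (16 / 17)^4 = 914869822 / 1252815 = 730.25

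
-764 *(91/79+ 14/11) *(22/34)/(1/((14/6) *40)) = -111871.29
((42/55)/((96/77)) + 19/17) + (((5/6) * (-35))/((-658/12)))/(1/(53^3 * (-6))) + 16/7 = -212594559143/447440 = -475135.35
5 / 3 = 1.67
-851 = -851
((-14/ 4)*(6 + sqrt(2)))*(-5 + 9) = -84-14*sqrt(2) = -103.80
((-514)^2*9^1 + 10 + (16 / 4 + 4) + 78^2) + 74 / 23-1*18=54828578 / 23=2383851.22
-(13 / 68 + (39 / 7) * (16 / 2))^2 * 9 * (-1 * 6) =12257682723 / 113288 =108199.30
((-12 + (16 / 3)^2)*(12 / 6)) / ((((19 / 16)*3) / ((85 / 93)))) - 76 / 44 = 3521689 / 524799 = 6.71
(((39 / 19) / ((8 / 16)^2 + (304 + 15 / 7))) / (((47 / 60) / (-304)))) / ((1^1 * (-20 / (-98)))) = -12.74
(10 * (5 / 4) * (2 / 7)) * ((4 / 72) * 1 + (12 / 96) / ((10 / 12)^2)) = 53 / 63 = 0.84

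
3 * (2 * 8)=48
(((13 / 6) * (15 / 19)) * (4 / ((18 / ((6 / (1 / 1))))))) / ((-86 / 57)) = -65 / 43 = -1.51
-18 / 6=-3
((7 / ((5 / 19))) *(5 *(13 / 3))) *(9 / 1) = 5187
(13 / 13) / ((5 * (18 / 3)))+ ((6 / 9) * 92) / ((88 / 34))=7831 / 330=23.73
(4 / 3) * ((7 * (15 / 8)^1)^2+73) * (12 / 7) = 15697 / 28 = 560.61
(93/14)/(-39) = -31/182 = -0.17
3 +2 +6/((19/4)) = 119/19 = 6.26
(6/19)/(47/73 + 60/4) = 0.02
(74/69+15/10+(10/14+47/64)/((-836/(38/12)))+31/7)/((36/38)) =7.38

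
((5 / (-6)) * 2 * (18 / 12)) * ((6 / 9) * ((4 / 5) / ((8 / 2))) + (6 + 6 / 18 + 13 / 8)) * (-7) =6797 / 48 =141.60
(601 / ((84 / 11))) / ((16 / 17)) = 112387 / 1344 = 83.62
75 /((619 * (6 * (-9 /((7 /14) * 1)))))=-25 /22284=-0.00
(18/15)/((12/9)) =0.90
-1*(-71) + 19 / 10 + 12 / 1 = 84.90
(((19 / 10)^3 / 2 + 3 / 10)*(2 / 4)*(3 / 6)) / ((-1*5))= -7459 / 40000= -0.19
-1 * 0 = 0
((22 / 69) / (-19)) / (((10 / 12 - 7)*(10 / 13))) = 286 / 80845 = 0.00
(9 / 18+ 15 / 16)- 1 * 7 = -89 / 16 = -5.56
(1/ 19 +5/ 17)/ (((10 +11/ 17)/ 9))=1008/ 3439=0.29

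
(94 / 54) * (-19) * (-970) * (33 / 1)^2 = 104811410 / 3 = 34937136.67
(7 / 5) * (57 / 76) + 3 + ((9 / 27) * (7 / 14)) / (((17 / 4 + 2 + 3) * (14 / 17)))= 63277 / 15540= 4.07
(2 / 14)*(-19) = -19 / 7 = -2.71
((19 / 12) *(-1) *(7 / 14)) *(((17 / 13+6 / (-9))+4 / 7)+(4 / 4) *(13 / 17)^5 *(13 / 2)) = -42895619629 / 18605806128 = -2.31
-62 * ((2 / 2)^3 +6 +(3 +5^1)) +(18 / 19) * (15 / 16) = -141225 / 152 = -929.11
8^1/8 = 1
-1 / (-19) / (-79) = -1 / 1501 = -0.00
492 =492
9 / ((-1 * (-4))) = 9 / 4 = 2.25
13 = 13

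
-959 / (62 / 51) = -48909 / 62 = -788.85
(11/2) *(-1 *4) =-22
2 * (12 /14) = 12 /7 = 1.71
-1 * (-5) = 5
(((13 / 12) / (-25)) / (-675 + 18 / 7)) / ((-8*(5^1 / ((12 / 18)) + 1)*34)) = -91 / 3264775200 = -0.00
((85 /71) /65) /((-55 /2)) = -34 /50765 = -0.00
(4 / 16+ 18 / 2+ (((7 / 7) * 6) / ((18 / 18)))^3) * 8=1802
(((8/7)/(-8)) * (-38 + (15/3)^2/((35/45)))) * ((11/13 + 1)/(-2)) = -492/637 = -0.77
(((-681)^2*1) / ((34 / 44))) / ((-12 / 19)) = -32308683 / 34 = -950255.38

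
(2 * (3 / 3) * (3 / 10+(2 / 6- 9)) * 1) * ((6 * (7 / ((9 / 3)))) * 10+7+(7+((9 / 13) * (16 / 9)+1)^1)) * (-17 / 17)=169927 / 65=2614.26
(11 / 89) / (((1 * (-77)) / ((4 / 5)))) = -4 / 3115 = -0.00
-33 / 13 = -2.54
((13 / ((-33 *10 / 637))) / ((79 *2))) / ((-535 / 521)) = 4314401 / 27894900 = 0.15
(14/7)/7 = 0.29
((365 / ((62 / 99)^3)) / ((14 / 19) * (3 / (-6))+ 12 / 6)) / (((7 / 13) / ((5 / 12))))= 145795510575 / 206868704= 704.77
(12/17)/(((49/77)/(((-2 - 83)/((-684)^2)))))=-55/272916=-0.00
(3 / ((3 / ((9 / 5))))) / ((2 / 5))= 9 / 2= 4.50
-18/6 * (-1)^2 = -3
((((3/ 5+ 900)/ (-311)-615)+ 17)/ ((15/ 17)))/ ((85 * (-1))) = 934393/ 116625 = 8.01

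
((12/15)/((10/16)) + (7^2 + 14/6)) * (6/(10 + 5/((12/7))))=24.44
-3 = -3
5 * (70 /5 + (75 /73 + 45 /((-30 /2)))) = 4390 /73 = 60.14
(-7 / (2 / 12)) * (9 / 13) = -378 / 13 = -29.08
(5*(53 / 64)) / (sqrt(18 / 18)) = 265 / 64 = 4.14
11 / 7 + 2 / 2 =18 / 7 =2.57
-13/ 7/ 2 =-13/ 14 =-0.93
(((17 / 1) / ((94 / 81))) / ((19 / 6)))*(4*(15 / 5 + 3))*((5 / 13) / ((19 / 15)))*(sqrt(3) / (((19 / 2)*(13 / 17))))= 252817200*sqrt(3) / 54481037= 8.04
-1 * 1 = -1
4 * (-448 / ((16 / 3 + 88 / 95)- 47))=510720 / 11611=43.99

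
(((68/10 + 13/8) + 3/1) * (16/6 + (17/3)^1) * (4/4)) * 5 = 11425/24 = 476.04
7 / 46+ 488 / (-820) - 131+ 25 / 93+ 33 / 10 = -56072167 / 438495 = -127.87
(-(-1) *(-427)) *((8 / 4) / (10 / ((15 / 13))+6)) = -1281 / 22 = -58.23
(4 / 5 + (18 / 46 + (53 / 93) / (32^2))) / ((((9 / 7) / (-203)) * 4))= -18548141059 / 394260480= -47.05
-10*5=-50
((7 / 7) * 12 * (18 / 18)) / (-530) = -6 / 265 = -0.02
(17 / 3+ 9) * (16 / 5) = 704 / 15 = 46.93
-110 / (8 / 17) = -935 / 4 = -233.75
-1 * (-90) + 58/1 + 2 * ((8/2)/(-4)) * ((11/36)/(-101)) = 269075/1818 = 148.01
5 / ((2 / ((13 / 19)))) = 65 / 38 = 1.71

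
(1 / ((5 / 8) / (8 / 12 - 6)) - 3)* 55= -1903 / 3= -634.33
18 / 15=6 / 5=1.20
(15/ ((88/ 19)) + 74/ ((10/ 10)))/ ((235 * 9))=6797/ 186120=0.04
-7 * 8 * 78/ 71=-61.52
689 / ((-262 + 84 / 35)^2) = 17225 / 1684804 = 0.01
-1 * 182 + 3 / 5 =-907 / 5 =-181.40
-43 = -43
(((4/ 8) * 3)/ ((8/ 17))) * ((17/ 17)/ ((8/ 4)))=51/ 32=1.59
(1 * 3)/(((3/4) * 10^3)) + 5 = 1251/250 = 5.00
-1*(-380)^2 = -144400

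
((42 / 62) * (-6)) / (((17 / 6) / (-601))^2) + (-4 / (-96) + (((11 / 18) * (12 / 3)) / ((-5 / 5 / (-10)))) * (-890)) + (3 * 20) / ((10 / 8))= -131967745411 / 645048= -204585.93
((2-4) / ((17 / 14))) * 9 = -14.82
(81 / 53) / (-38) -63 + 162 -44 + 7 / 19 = 111431 / 2014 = 55.33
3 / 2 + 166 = 335 / 2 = 167.50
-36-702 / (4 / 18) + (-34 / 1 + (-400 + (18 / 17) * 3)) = -61639 / 17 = -3625.82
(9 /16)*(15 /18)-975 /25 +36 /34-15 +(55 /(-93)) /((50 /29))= -13360193 /252960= -52.82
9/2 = 4.50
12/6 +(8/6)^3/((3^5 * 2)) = 13154/6561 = 2.00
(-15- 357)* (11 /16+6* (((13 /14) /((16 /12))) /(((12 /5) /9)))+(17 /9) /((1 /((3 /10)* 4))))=-242482 /35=-6928.06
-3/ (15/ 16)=-16/ 5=-3.20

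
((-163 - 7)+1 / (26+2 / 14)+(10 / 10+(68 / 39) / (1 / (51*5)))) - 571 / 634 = 414406111 / 1508286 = 274.75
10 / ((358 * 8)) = 5 / 1432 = 0.00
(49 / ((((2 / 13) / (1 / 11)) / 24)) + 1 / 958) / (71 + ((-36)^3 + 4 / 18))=-65906667 / 4418193494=-0.01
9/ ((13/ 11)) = 99/ 13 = 7.62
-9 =-9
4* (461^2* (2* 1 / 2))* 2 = 1700168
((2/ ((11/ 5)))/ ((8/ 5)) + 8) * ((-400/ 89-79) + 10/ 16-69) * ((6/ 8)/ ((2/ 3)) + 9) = -3301996347/ 250624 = -13175.10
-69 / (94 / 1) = -69 / 94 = -0.73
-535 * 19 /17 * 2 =-1195.88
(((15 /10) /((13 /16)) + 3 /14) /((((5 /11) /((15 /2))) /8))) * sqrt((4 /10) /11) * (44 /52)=4950 * sqrt(110) /1183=43.89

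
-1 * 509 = -509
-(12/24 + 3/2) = -2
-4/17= -0.24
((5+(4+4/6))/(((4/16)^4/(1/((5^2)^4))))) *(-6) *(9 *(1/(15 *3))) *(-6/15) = 29696/9765625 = 0.00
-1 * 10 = -10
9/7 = 1.29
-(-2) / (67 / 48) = 96 / 67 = 1.43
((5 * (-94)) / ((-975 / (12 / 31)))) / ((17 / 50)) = 3760 / 6851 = 0.55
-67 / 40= -1.68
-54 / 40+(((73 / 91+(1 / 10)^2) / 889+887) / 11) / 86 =-3155862599 / 7653045400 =-0.41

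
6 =6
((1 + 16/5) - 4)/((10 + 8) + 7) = 1/125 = 0.01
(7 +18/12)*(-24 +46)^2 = 4114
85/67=1.27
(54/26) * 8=16.62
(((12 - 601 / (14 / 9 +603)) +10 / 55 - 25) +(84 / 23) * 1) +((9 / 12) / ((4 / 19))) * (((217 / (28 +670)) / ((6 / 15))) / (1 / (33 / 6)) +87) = 19371066183747 / 61494269056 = 315.01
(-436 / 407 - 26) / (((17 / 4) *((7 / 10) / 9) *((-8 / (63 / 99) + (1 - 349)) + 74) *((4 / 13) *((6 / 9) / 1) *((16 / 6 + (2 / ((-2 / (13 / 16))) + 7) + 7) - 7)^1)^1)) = 92815632 / 589879345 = 0.16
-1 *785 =-785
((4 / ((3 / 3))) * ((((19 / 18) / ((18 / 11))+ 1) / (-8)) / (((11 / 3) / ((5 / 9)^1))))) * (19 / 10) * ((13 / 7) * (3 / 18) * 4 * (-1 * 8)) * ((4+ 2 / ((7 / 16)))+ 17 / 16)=22.59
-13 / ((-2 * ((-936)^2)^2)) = 0.00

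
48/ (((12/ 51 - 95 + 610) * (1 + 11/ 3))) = 1224/ 61313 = 0.02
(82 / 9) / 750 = 41 / 3375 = 0.01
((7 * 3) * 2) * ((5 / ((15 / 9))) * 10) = 1260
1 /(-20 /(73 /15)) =-73 /300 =-0.24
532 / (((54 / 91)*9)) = 24206 / 243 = 99.61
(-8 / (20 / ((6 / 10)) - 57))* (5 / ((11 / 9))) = 1.38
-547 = -547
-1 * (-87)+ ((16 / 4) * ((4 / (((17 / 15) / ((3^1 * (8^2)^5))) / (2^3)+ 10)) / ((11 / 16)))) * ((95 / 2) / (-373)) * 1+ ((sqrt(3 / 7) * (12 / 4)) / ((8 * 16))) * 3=9 * sqrt(21) / 896+ 1375121826650036337 / 15860025734008951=86.75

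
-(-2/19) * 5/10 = 1/19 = 0.05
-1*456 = -456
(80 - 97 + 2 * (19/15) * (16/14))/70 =-1481/7350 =-0.20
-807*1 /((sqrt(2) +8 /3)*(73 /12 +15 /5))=-116208 /2507 +43578*sqrt(2) /2507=-21.77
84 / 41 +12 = 576 / 41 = 14.05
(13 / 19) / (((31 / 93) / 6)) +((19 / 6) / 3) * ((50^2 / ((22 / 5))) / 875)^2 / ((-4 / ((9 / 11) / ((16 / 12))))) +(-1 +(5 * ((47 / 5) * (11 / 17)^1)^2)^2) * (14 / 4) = 2479017896390047293 / 20699193176200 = 119763.99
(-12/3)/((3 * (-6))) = 2/9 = 0.22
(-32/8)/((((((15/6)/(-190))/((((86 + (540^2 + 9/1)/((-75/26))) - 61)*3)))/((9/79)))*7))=-20738767824/13825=-1500091.71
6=6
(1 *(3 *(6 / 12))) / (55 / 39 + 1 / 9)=351 / 356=0.99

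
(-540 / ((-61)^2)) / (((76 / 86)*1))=-11610 / 70699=-0.16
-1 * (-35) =35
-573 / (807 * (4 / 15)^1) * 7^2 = -140385 / 1076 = -130.47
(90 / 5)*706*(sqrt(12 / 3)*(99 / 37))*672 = 1690875648 / 37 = 45699341.84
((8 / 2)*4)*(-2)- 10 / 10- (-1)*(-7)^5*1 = -16840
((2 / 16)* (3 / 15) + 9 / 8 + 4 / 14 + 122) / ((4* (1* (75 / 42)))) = 17281 / 1000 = 17.28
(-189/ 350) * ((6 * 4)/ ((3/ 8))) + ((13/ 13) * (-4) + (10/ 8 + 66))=2869/ 100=28.69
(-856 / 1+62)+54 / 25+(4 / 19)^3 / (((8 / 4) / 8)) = -135774364 / 171475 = -791.80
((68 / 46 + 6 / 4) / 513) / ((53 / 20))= 1370 / 625347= 0.00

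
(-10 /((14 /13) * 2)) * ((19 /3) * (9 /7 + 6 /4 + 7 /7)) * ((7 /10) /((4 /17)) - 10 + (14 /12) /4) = 749.54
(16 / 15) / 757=16 / 11355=0.00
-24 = -24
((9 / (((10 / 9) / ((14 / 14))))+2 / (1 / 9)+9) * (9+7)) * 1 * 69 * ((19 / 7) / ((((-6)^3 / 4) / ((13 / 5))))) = -886236 / 175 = -5064.21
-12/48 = -1/4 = -0.25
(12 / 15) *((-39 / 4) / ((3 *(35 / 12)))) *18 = -2808 / 175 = -16.05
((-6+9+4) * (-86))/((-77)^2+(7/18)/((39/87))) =-20124/198227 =-0.10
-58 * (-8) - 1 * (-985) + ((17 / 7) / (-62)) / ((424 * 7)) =1866474271 / 1288112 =1449.00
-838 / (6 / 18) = -2514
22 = 22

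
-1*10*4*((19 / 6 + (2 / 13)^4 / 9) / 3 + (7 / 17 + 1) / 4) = -56.34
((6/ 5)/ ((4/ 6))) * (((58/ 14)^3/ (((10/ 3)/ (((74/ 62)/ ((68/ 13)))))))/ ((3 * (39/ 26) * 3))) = 11731109/ 18076100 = 0.65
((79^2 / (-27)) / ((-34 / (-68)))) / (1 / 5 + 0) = -62410 / 27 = -2311.48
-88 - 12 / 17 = -1508 / 17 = -88.71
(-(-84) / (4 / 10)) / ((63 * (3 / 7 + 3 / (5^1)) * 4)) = 175 / 216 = 0.81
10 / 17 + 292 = 4974 / 17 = 292.59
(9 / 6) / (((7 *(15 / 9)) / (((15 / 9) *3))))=0.64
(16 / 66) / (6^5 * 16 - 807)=8 / 4079097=0.00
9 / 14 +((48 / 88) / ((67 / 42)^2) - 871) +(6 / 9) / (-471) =-849970251419 / 976815378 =-870.14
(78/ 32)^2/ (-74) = -1521/ 18944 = -0.08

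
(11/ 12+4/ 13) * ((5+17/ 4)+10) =14707/ 624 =23.57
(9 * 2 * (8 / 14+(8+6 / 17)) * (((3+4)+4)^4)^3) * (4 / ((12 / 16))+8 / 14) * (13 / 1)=32236881773743533744 / 833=38699738023701721.18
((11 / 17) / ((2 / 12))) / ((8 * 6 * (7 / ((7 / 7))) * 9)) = 11 / 8568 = 0.00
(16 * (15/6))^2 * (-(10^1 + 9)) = -30400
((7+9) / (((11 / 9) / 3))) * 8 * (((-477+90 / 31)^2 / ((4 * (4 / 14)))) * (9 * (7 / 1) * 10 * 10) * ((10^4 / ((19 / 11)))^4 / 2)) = 27385948331396424000000000000000000 / 125238481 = 218670396772030666836337600.00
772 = 772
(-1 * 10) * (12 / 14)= -60 / 7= -8.57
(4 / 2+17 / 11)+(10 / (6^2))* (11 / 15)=2227 / 594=3.75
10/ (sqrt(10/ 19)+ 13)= 2470/ 3201 - 10 * sqrt(190)/ 3201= 0.73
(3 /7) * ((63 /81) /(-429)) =-1 /1287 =-0.00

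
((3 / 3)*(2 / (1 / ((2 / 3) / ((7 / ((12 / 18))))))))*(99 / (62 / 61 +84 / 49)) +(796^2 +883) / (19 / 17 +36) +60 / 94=26877368751 / 1571821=17099.51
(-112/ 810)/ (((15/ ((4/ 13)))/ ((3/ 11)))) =-224/ 289575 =-0.00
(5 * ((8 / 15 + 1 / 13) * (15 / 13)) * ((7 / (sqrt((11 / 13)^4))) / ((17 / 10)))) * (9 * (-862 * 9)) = -171063900 / 121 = -1413751.24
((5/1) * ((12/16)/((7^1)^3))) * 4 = 15/343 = 0.04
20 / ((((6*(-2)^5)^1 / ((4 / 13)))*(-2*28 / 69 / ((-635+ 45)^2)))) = 13747.08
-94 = -94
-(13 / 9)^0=-1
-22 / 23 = -0.96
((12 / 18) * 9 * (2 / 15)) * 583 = 2332 / 5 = 466.40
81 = 81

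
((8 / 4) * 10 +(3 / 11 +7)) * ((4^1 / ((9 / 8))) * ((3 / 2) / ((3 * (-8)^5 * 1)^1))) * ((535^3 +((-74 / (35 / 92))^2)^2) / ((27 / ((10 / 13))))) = -216182587552261 / 3236163840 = -66802.11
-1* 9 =-9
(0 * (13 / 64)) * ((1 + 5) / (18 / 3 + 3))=0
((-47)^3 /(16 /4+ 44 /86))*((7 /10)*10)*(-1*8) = 125002892 /97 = 1288689.61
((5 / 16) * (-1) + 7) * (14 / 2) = 749 / 16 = 46.81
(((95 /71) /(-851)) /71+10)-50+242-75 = 544816062 /4289891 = 127.00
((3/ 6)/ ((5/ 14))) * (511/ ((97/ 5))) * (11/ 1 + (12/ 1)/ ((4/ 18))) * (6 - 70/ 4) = -27565.03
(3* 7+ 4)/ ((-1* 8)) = -25/ 8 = -3.12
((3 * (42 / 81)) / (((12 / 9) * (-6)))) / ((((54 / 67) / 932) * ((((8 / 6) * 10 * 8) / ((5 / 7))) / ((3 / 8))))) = -0.56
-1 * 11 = -11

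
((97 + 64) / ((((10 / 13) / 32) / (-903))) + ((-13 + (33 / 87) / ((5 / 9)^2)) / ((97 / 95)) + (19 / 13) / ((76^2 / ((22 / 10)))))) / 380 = -336174259706113 / 21122254400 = -15915.64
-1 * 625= -625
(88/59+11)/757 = 737/44663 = 0.02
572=572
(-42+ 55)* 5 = 65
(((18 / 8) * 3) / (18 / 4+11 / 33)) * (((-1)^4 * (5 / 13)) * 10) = 2025 / 377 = 5.37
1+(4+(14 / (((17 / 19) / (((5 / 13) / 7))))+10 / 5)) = 1737 / 221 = 7.86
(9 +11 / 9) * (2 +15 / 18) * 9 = 782 / 3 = 260.67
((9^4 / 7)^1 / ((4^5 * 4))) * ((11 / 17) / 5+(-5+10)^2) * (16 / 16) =1751787 / 304640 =5.75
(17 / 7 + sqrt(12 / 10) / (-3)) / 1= 17 / 7 - sqrt(30) / 15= 2.06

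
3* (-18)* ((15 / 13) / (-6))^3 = 3375 / 8788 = 0.38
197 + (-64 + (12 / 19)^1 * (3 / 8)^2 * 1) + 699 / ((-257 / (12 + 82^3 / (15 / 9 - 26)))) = 352063388387 / 5703344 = 61729.29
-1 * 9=-9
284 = 284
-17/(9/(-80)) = 1360/9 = 151.11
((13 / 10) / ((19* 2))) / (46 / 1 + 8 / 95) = 13 / 17512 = 0.00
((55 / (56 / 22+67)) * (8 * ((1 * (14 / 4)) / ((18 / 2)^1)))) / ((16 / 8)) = 1694 / 1377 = 1.23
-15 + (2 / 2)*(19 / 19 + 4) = -10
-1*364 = -364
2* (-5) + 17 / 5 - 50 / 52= -983 / 130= -7.56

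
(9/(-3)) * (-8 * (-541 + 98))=-10632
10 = 10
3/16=0.19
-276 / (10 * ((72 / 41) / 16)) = -3772 / 15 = -251.47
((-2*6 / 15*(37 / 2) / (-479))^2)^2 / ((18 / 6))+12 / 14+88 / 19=72055346321583358 / 13127891137449375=5.49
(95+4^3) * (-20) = -3180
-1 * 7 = -7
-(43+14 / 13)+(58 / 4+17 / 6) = -1043 / 39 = -26.74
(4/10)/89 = 2/445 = 0.00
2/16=1/8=0.12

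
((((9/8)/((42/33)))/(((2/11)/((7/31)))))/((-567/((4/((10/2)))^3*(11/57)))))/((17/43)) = -114466/236557125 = -0.00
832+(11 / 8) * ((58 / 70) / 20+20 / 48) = 6994091 / 8400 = 832.63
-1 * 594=-594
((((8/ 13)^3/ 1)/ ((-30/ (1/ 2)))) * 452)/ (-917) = 57856/ 30219735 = 0.00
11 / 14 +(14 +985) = 13997 / 14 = 999.79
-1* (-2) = 2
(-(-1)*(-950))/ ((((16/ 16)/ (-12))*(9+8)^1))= 11400/ 17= 670.59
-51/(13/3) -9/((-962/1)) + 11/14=-36950/3367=-10.97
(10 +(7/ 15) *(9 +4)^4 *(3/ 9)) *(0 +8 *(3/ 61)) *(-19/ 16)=-3807163/ 1830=-2080.42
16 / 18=8 / 9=0.89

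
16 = 16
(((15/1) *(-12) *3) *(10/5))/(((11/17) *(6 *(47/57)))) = -174420/517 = -337.37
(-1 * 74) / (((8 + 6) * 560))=-37 / 3920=-0.01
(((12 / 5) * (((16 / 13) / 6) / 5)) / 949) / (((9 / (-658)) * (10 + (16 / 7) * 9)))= -73696 / 297013275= -0.00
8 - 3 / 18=47 / 6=7.83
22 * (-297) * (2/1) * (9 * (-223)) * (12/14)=157364856/7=22480693.71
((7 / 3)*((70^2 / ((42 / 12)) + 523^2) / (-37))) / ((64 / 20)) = -3207505 / 592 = -5418.08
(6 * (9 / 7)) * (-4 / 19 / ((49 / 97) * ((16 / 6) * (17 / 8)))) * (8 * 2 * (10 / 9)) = -1117440 / 110789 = -10.09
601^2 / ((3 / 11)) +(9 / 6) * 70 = 1324508.67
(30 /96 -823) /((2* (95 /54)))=-355401 /1520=-233.82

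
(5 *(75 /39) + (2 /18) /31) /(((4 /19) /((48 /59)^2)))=42423808 /1402843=30.24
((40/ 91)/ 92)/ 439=10/ 918827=0.00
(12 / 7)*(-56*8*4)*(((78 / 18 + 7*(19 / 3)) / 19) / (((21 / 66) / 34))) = -111828992 / 133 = -840819.49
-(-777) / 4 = 777 / 4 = 194.25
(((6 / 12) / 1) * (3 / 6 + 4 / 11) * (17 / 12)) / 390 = 323 / 205920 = 0.00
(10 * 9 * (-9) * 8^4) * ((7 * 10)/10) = -23224320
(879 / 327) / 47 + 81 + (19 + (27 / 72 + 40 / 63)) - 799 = -1802057129 / 2581992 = -697.93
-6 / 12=-1 / 2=-0.50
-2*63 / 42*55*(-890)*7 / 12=171325 / 2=85662.50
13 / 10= 1.30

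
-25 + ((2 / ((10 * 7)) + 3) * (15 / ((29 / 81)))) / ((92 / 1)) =-220571 / 9338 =-23.62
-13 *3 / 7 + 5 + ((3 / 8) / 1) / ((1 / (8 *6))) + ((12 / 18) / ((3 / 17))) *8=3002 / 63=47.65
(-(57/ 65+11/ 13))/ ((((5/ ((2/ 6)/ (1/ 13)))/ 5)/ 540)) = -4032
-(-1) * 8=8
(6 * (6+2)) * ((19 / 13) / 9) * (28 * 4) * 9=102144 / 13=7857.23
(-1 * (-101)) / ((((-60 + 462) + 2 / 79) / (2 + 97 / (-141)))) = 295223 / 895632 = 0.33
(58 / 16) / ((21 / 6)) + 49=1401 / 28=50.04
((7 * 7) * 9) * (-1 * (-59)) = 26019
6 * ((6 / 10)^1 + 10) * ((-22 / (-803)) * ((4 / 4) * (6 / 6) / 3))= 212 / 365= 0.58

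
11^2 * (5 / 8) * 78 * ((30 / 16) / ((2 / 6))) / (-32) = -1061775 / 1024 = -1036.89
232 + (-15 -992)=-775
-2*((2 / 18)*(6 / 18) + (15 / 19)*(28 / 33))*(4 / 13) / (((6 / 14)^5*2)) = -268172492 / 17826237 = -15.04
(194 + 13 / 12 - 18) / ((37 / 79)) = 167875 / 444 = 378.10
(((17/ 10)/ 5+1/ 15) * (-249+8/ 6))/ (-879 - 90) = 0.10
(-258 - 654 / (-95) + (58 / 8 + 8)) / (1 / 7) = -627403 / 380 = -1651.06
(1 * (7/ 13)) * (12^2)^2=145152/ 13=11165.54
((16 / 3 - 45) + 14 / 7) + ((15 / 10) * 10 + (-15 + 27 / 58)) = -6473 / 174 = -37.20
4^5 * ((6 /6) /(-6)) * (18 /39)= -1024 /13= -78.77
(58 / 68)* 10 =145 / 17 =8.53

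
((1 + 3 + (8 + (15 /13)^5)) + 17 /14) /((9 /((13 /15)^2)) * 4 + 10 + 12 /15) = 396602275 /1526396508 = 0.26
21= 21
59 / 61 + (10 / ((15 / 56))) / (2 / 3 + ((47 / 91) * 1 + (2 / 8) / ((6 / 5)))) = 5152997 / 185379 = 27.80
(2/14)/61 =1/427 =0.00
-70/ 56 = -5/ 4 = -1.25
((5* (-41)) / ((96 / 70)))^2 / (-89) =-51480625 / 205056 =-251.06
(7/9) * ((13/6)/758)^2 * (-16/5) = -1183/58174605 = -0.00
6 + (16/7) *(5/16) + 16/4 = 75/7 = 10.71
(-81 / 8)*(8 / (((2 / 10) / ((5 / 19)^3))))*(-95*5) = 3505.89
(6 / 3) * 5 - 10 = 0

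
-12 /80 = -3 /20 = -0.15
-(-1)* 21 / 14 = 3 / 2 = 1.50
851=851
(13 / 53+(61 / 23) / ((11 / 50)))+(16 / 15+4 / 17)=46511233 / 3419295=13.60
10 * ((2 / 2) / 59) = 10 / 59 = 0.17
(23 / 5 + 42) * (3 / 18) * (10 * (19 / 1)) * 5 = 22135 / 3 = 7378.33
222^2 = 49284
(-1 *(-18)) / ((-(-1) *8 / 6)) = 13.50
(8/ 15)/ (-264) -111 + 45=-32671/ 495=-66.00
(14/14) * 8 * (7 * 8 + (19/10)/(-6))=6682/15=445.47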